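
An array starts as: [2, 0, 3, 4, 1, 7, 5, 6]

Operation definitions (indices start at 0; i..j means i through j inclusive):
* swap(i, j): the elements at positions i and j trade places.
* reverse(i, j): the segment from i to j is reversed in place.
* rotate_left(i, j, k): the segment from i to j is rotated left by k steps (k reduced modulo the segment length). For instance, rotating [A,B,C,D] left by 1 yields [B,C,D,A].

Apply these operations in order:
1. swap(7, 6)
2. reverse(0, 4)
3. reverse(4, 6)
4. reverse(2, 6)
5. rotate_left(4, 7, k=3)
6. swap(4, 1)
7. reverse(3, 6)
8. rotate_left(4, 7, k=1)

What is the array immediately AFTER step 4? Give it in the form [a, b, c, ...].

After 1 (swap(7, 6)): [2, 0, 3, 4, 1, 7, 6, 5]
After 2 (reverse(0, 4)): [1, 4, 3, 0, 2, 7, 6, 5]
After 3 (reverse(4, 6)): [1, 4, 3, 0, 6, 7, 2, 5]
After 4 (reverse(2, 6)): [1, 4, 2, 7, 6, 0, 3, 5]

Answer: [1, 4, 2, 7, 6, 0, 3, 5]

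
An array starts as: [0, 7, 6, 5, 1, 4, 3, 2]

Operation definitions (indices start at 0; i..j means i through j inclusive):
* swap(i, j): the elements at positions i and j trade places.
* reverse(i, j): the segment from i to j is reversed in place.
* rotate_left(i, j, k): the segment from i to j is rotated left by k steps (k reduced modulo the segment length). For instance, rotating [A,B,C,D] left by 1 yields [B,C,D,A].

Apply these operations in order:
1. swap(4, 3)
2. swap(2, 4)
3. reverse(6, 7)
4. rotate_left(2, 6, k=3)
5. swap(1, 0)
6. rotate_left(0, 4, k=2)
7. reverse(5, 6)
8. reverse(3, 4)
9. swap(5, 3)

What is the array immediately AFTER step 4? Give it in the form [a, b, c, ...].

After 1 (swap(4, 3)): [0, 7, 6, 1, 5, 4, 3, 2]
After 2 (swap(2, 4)): [0, 7, 5, 1, 6, 4, 3, 2]
After 3 (reverse(6, 7)): [0, 7, 5, 1, 6, 4, 2, 3]
After 4 (rotate_left(2, 6, k=3)): [0, 7, 4, 2, 5, 1, 6, 3]

Answer: [0, 7, 4, 2, 5, 1, 6, 3]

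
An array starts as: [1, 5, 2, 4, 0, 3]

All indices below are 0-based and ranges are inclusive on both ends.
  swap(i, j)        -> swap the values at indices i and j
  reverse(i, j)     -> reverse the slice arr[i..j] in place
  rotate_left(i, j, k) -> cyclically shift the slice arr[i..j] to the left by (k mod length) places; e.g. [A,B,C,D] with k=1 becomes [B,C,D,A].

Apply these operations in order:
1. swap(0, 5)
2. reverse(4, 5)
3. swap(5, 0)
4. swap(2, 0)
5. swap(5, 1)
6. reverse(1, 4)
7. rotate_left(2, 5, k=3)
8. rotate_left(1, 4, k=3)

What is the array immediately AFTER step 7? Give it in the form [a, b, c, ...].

Answer: [2, 1, 5, 4, 0, 3]

Derivation:
After 1 (swap(0, 5)): [3, 5, 2, 4, 0, 1]
After 2 (reverse(4, 5)): [3, 5, 2, 4, 1, 0]
After 3 (swap(5, 0)): [0, 5, 2, 4, 1, 3]
After 4 (swap(2, 0)): [2, 5, 0, 4, 1, 3]
After 5 (swap(5, 1)): [2, 3, 0, 4, 1, 5]
After 6 (reverse(1, 4)): [2, 1, 4, 0, 3, 5]
After 7 (rotate_left(2, 5, k=3)): [2, 1, 5, 4, 0, 3]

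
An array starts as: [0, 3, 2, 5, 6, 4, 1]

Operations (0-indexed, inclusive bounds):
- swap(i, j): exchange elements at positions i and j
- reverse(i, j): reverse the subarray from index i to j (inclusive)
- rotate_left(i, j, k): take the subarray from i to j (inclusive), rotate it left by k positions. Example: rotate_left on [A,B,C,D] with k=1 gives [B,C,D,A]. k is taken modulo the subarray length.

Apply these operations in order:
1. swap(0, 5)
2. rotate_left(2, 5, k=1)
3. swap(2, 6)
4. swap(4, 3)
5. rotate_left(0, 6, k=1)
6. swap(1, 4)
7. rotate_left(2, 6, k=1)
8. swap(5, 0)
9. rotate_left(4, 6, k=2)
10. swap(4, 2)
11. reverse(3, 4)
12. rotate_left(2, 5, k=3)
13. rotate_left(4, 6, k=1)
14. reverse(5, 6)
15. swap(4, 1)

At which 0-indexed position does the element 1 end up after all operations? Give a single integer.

After 1 (swap(0, 5)): [4, 3, 2, 5, 6, 0, 1]
After 2 (rotate_left(2, 5, k=1)): [4, 3, 5, 6, 0, 2, 1]
After 3 (swap(2, 6)): [4, 3, 1, 6, 0, 2, 5]
After 4 (swap(4, 3)): [4, 3, 1, 0, 6, 2, 5]
After 5 (rotate_left(0, 6, k=1)): [3, 1, 0, 6, 2, 5, 4]
After 6 (swap(1, 4)): [3, 2, 0, 6, 1, 5, 4]
After 7 (rotate_left(2, 6, k=1)): [3, 2, 6, 1, 5, 4, 0]
After 8 (swap(5, 0)): [4, 2, 6, 1, 5, 3, 0]
After 9 (rotate_left(4, 6, k=2)): [4, 2, 6, 1, 0, 5, 3]
After 10 (swap(4, 2)): [4, 2, 0, 1, 6, 5, 3]
After 11 (reverse(3, 4)): [4, 2, 0, 6, 1, 5, 3]
After 12 (rotate_left(2, 5, k=3)): [4, 2, 5, 0, 6, 1, 3]
After 13 (rotate_left(4, 6, k=1)): [4, 2, 5, 0, 1, 3, 6]
After 14 (reverse(5, 6)): [4, 2, 5, 0, 1, 6, 3]
After 15 (swap(4, 1)): [4, 1, 5, 0, 2, 6, 3]

Answer: 1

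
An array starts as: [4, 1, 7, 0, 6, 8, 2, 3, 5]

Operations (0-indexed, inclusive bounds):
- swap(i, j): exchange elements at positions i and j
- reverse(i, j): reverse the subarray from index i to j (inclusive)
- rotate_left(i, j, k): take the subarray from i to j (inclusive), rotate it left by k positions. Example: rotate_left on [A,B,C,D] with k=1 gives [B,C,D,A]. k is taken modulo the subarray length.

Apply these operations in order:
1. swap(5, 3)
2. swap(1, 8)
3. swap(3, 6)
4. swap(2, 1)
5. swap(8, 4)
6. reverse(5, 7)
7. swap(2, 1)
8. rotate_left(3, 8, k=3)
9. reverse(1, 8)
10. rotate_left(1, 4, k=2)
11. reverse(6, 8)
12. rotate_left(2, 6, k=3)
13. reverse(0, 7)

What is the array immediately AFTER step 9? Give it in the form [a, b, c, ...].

Answer: [4, 3, 1, 2, 6, 0, 8, 7, 5]

Derivation:
After 1 (swap(5, 3)): [4, 1, 7, 8, 6, 0, 2, 3, 5]
After 2 (swap(1, 8)): [4, 5, 7, 8, 6, 0, 2, 3, 1]
After 3 (swap(3, 6)): [4, 5, 7, 2, 6, 0, 8, 3, 1]
After 4 (swap(2, 1)): [4, 7, 5, 2, 6, 0, 8, 3, 1]
After 5 (swap(8, 4)): [4, 7, 5, 2, 1, 0, 8, 3, 6]
After 6 (reverse(5, 7)): [4, 7, 5, 2, 1, 3, 8, 0, 6]
After 7 (swap(2, 1)): [4, 5, 7, 2, 1, 3, 8, 0, 6]
After 8 (rotate_left(3, 8, k=3)): [4, 5, 7, 8, 0, 6, 2, 1, 3]
After 9 (reverse(1, 8)): [4, 3, 1, 2, 6, 0, 8, 7, 5]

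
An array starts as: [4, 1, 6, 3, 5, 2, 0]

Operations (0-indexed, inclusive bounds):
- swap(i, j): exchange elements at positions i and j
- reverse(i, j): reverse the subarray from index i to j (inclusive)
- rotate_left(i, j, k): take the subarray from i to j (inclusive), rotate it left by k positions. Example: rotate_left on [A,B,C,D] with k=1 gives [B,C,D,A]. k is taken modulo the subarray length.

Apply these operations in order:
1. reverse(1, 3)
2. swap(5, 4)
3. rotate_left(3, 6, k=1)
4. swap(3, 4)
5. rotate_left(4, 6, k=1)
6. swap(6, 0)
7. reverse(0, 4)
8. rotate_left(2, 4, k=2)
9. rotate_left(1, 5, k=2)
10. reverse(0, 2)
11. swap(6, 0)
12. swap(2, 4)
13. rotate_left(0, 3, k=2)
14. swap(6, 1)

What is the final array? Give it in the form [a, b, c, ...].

After 1 (reverse(1, 3)): [4, 3, 6, 1, 5, 2, 0]
After 2 (swap(5, 4)): [4, 3, 6, 1, 2, 5, 0]
After 3 (rotate_left(3, 6, k=1)): [4, 3, 6, 2, 5, 0, 1]
After 4 (swap(3, 4)): [4, 3, 6, 5, 2, 0, 1]
After 5 (rotate_left(4, 6, k=1)): [4, 3, 6, 5, 0, 1, 2]
After 6 (swap(6, 0)): [2, 3, 6, 5, 0, 1, 4]
After 7 (reverse(0, 4)): [0, 5, 6, 3, 2, 1, 4]
After 8 (rotate_left(2, 4, k=2)): [0, 5, 2, 6, 3, 1, 4]
After 9 (rotate_left(1, 5, k=2)): [0, 6, 3, 1, 5, 2, 4]
After 10 (reverse(0, 2)): [3, 6, 0, 1, 5, 2, 4]
After 11 (swap(6, 0)): [4, 6, 0, 1, 5, 2, 3]
After 12 (swap(2, 4)): [4, 6, 5, 1, 0, 2, 3]
After 13 (rotate_left(0, 3, k=2)): [5, 1, 4, 6, 0, 2, 3]
After 14 (swap(6, 1)): [5, 3, 4, 6, 0, 2, 1]

Answer: [5, 3, 4, 6, 0, 2, 1]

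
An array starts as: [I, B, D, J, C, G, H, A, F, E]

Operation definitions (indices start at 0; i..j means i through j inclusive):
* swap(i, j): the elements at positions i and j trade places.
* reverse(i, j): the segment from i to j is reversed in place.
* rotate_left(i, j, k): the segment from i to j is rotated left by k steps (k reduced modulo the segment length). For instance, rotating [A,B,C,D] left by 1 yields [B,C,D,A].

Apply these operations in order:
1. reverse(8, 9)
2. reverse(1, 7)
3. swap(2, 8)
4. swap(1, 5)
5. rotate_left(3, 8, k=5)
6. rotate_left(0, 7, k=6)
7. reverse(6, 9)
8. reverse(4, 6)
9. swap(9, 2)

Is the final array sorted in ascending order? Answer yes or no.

Answer: no

Derivation:
After 1 (reverse(8, 9)): [I, B, D, J, C, G, H, A, E, F]
After 2 (reverse(1, 7)): [I, A, H, G, C, J, D, B, E, F]
After 3 (swap(2, 8)): [I, A, E, G, C, J, D, B, H, F]
After 4 (swap(1, 5)): [I, J, E, G, C, A, D, B, H, F]
After 5 (rotate_left(3, 8, k=5)): [I, J, E, H, G, C, A, D, B, F]
After 6 (rotate_left(0, 7, k=6)): [A, D, I, J, E, H, G, C, B, F]
After 7 (reverse(6, 9)): [A, D, I, J, E, H, F, B, C, G]
After 8 (reverse(4, 6)): [A, D, I, J, F, H, E, B, C, G]
After 9 (swap(9, 2)): [A, D, G, J, F, H, E, B, C, I]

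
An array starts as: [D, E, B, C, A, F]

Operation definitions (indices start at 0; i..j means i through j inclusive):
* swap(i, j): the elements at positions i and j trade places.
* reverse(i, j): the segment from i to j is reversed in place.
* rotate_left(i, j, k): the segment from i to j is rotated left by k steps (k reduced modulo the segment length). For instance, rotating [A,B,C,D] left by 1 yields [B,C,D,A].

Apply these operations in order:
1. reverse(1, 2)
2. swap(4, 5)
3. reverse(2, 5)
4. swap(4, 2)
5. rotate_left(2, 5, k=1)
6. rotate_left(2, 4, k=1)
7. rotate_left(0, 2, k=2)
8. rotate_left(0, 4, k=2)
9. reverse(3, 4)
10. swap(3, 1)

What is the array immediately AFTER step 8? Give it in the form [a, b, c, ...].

Answer: [B, E, F, A, D, C]

Derivation:
After 1 (reverse(1, 2)): [D, B, E, C, A, F]
After 2 (swap(4, 5)): [D, B, E, C, F, A]
After 3 (reverse(2, 5)): [D, B, A, F, C, E]
After 4 (swap(4, 2)): [D, B, C, F, A, E]
After 5 (rotate_left(2, 5, k=1)): [D, B, F, A, E, C]
After 6 (rotate_left(2, 4, k=1)): [D, B, A, E, F, C]
After 7 (rotate_left(0, 2, k=2)): [A, D, B, E, F, C]
After 8 (rotate_left(0, 4, k=2)): [B, E, F, A, D, C]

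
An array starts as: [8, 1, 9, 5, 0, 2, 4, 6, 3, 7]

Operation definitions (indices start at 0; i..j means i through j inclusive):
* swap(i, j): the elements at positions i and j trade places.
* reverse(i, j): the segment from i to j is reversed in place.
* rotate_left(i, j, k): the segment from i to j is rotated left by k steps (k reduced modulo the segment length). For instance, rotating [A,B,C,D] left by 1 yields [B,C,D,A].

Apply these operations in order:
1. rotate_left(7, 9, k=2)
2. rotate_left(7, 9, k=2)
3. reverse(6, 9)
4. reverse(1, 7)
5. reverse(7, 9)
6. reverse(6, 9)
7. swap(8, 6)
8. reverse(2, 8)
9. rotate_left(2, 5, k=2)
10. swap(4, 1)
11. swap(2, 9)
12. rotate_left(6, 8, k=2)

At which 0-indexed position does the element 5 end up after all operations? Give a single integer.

After 1 (rotate_left(7, 9, k=2)): [8, 1, 9, 5, 0, 2, 4, 7, 6, 3]
After 2 (rotate_left(7, 9, k=2)): [8, 1, 9, 5, 0, 2, 4, 3, 7, 6]
After 3 (reverse(6, 9)): [8, 1, 9, 5, 0, 2, 6, 7, 3, 4]
After 4 (reverse(1, 7)): [8, 7, 6, 2, 0, 5, 9, 1, 3, 4]
After 5 (reverse(7, 9)): [8, 7, 6, 2, 0, 5, 9, 4, 3, 1]
After 6 (reverse(6, 9)): [8, 7, 6, 2, 0, 5, 1, 3, 4, 9]
After 7 (swap(8, 6)): [8, 7, 6, 2, 0, 5, 4, 3, 1, 9]
After 8 (reverse(2, 8)): [8, 7, 1, 3, 4, 5, 0, 2, 6, 9]
After 9 (rotate_left(2, 5, k=2)): [8, 7, 4, 5, 1, 3, 0, 2, 6, 9]
After 10 (swap(4, 1)): [8, 1, 4, 5, 7, 3, 0, 2, 6, 9]
After 11 (swap(2, 9)): [8, 1, 9, 5, 7, 3, 0, 2, 6, 4]
After 12 (rotate_left(6, 8, k=2)): [8, 1, 9, 5, 7, 3, 6, 0, 2, 4]

Answer: 3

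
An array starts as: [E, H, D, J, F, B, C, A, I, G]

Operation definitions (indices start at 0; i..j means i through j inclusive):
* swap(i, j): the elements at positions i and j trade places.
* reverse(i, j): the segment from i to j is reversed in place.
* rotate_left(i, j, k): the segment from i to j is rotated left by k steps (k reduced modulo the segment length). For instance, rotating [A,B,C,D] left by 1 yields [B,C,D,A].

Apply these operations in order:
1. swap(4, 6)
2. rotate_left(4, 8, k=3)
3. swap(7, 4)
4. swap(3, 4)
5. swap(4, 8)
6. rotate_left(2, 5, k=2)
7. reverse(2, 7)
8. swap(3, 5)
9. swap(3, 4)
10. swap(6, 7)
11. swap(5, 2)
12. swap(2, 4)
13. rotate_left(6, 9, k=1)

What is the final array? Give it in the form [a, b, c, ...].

Answer: [E, H, D, B, C, A, I, J, G, F]

Derivation:
After 1 (swap(4, 6)): [E, H, D, J, C, B, F, A, I, G]
After 2 (rotate_left(4, 8, k=3)): [E, H, D, J, A, I, C, B, F, G]
After 3 (swap(7, 4)): [E, H, D, J, B, I, C, A, F, G]
After 4 (swap(3, 4)): [E, H, D, B, J, I, C, A, F, G]
After 5 (swap(4, 8)): [E, H, D, B, F, I, C, A, J, G]
After 6 (rotate_left(2, 5, k=2)): [E, H, F, I, D, B, C, A, J, G]
After 7 (reverse(2, 7)): [E, H, A, C, B, D, I, F, J, G]
After 8 (swap(3, 5)): [E, H, A, D, B, C, I, F, J, G]
After 9 (swap(3, 4)): [E, H, A, B, D, C, I, F, J, G]
After 10 (swap(6, 7)): [E, H, A, B, D, C, F, I, J, G]
After 11 (swap(5, 2)): [E, H, C, B, D, A, F, I, J, G]
After 12 (swap(2, 4)): [E, H, D, B, C, A, F, I, J, G]
After 13 (rotate_left(6, 9, k=1)): [E, H, D, B, C, A, I, J, G, F]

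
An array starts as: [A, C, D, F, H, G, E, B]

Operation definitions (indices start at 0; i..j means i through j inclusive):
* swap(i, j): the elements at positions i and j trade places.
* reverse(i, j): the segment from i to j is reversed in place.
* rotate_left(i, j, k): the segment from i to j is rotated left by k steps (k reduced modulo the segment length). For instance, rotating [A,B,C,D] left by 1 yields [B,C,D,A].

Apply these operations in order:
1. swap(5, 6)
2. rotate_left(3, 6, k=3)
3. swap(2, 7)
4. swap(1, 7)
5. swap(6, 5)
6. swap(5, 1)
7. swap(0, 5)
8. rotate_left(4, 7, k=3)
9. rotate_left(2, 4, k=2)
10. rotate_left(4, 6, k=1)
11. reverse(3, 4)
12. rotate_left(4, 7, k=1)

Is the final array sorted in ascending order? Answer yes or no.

Answer: no

Derivation:
After 1 (swap(5, 6)): [A, C, D, F, H, E, G, B]
After 2 (rotate_left(3, 6, k=3)): [A, C, D, G, F, H, E, B]
After 3 (swap(2, 7)): [A, C, B, G, F, H, E, D]
After 4 (swap(1, 7)): [A, D, B, G, F, H, E, C]
After 5 (swap(6, 5)): [A, D, B, G, F, E, H, C]
After 6 (swap(5, 1)): [A, E, B, G, F, D, H, C]
After 7 (swap(0, 5)): [D, E, B, G, F, A, H, C]
After 8 (rotate_left(4, 7, k=3)): [D, E, B, G, C, F, A, H]
After 9 (rotate_left(2, 4, k=2)): [D, E, C, B, G, F, A, H]
After 10 (rotate_left(4, 6, k=1)): [D, E, C, B, F, A, G, H]
After 11 (reverse(3, 4)): [D, E, C, F, B, A, G, H]
After 12 (rotate_left(4, 7, k=1)): [D, E, C, F, A, G, H, B]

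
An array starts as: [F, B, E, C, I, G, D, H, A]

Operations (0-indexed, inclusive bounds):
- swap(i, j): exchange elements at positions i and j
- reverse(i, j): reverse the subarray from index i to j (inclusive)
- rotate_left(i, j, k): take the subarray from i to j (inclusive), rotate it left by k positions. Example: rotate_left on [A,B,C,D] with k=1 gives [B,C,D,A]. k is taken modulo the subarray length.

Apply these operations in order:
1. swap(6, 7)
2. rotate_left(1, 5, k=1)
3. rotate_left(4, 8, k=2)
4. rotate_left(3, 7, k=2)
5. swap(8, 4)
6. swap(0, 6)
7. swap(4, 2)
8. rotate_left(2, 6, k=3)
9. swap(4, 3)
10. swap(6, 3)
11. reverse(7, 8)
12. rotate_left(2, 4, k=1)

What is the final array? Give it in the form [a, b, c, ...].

After 1 (swap(6, 7)): [F, B, E, C, I, G, H, D, A]
After 2 (rotate_left(1, 5, k=1)): [F, E, C, I, G, B, H, D, A]
After 3 (rotate_left(4, 8, k=2)): [F, E, C, I, H, D, A, G, B]
After 4 (rotate_left(3, 7, k=2)): [F, E, C, D, A, G, I, H, B]
After 5 (swap(8, 4)): [F, E, C, D, B, G, I, H, A]
After 6 (swap(0, 6)): [I, E, C, D, B, G, F, H, A]
After 7 (swap(4, 2)): [I, E, B, D, C, G, F, H, A]
After 8 (rotate_left(2, 6, k=3)): [I, E, G, F, B, D, C, H, A]
After 9 (swap(4, 3)): [I, E, G, B, F, D, C, H, A]
After 10 (swap(6, 3)): [I, E, G, C, F, D, B, H, A]
After 11 (reverse(7, 8)): [I, E, G, C, F, D, B, A, H]
After 12 (rotate_left(2, 4, k=1)): [I, E, C, F, G, D, B, A, H]

Answer: [I, E, C, F, G, D, B, A, H]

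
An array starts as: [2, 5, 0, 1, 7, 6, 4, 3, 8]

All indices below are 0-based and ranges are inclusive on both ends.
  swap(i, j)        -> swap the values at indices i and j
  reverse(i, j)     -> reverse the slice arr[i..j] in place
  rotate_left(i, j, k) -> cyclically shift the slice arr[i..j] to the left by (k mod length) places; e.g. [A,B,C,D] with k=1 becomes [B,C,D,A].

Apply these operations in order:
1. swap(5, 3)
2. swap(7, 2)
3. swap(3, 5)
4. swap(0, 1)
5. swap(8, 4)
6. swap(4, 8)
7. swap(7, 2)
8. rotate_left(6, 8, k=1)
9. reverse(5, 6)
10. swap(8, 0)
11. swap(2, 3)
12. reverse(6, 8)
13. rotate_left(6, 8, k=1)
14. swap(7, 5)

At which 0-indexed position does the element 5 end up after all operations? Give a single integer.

After 1 (swap(5, 3)): [2, 5, 0, 6, 7, 1, 4, 3, 8]
After 2 (swap(7, 2)): [2, 5, 3, 6, 7, 1, 4, 0, 8]
After 3 (swap(3, 5)): [2, 5, 3, 1, 7, 6, 4, 0, 8]
After 4 (swap(0, 1)): [5, 2, 3, 1, 7, 6, 4, 0, 8]
After 5 (swap(8, 4)): [5, 2, 3, 1, 8, 6, 4, 0, 7]
After 6 (swap(4, 8)): [5, 2, 3, 1, 7, 6, 4, 0, 8]
After 7 (swap(7, 2)): [5, 2, 0, 1, 7, 6, 4, 3, 8]
After 8 (rotate_left(6, 8, k=1)): [5, 2, 0, 1, 7, 6, 3, 8, 4]
After 9 (reverse(5, 6)): [5, 2, 0, 1, 7, 3, 6, 8, 4]
After 10 (swap(8, 0)): [4, 2, 0, 1, 7, 3, 6, 8, 5]
After 11 (swap(2, 3)): [4, 2, 1, 0, 7, 3, 6, 8, 5]
After 12 (reverse(6, 8)): [4, 2, 1, 0, 7, 3, 5, 8, 6]
After 13 (rotate_left(6, 8, k=1)): [4, 2, 1, 0, 7, 3, 8, 6, 5]
After 14 (swap(7, 5)): [4, 2, 1, 0, 7, 6, 8, 3, 5]

Answer: 8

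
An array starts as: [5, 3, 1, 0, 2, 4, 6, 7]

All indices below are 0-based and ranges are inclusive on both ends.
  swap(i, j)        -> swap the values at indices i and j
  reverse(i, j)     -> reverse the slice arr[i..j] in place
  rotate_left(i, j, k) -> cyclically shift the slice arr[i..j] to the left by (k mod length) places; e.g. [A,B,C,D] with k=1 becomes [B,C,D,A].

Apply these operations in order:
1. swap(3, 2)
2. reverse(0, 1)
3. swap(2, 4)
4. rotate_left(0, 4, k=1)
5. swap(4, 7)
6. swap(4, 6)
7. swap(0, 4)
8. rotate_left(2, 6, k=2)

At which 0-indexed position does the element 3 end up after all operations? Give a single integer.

After 1 (swap(3, 2)): [5, 3, 0, 1, 2, 4, 6, 7]
After 2 (reverse(0, 1)): [3, 5, 0, 1, 2, 4, 6, 7]
After 3 (swap(2, 4)): [3, 5, 2, 1, 0, 4, 6, 7]
After 4 (rotate_left(0, 4, k=1)): [5, 2, 1, 0, 3, 4, 6, 7]
After 5 (swap(4, 7)): [5, 2, 1, 0, 7, 4, 6, 3]
After 6 (swap(4, 6)): [5, 2, 1, 0, 6, 4, 7, 3]
After 7 (swap(0, 4)): [6, 2, 1, 0, 5, 4, 7, 3]
After 8 (rotate_left(2, 6, k=2)): [6, 2, 5, 4, 7, 1, 0, 3]

Answer: 7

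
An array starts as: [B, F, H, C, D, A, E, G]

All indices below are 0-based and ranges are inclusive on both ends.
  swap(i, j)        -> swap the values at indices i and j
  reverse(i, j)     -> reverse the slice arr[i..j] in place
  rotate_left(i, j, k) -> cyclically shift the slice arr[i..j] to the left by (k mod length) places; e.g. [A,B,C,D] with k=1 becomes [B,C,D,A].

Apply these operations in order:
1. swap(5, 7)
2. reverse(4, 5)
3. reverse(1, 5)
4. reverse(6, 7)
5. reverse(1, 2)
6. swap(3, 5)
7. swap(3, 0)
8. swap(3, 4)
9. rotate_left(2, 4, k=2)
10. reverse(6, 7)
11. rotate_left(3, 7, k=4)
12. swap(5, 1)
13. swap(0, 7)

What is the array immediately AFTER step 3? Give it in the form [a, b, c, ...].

After 1 (swap(5, 7)): [B, F, H, C, D, G, E, A]
After 2 (reverse(4, 5)): [B, F, H, C, G, D, E, A]
After 3 (reverse(1, 5)): [B, D, G, C, H, F, E, A]

Answer: [B, D, G, C, H, F, E, A]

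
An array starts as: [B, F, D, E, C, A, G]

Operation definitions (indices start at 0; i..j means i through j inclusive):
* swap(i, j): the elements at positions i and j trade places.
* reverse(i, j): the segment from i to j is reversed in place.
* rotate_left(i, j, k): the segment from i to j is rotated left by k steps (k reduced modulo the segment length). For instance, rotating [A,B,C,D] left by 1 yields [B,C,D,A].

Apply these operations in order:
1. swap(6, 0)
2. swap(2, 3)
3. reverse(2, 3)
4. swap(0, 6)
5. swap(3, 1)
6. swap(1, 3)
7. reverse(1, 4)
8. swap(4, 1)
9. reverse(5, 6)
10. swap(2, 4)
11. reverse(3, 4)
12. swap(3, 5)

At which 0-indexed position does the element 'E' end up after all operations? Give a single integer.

Answer: 5

Derivation:
After 1 (swap(6, 0)): [G, F, D, E, C, A, B]
After 2 (swap(2, 3)): [G, F, E, D, C, A, B]
After 3 (reverse(2, 3)): [G, F, D, E, C, A, B]
After 4 (swap(0, 6)): [B, F, D, E, C, A, G]
After 5 (swap(3, 1)): [B, E, D, F, C, A, G]
After 6 (swap(1, 3)): [B, F, D, E, C, A, G]
After 7 (reverse(1, 4)): [B, C, E, D, F, A, G]
After 8 (swap(4, 1)): [B, F, E, D, C, A, G]
After 9 (reverse(5, 6)): [B, F, E, D, C, G, A]
After 10 (swap(2, 4)): [B, F, C, D, E, G, A]
After 11 (reverse(3, 4)): [B, F, C, E, D, G, A]
After 12 (swap(3, 5)): [B, F, C, G, D, E, A]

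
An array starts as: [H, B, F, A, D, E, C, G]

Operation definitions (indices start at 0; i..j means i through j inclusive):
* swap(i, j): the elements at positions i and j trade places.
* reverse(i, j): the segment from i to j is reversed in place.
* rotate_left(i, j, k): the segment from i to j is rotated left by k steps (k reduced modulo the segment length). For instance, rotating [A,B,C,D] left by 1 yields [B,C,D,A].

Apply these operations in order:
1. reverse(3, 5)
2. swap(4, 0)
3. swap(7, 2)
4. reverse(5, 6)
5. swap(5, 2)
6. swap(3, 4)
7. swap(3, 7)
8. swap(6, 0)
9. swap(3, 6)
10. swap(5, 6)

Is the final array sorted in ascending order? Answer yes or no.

After 1 (reverse(3, 5)): [H, B, F, E, D, A, C, G]
After 2 (swap(4, 0)): [D, B, F, E, H, A, C, G]
After 3 (swap(7, 2)): [D, B, G, E, H, A, C, F]
After 4 (reverse(5, 6)): [D, B, G, E, H, C, A, F]
After 5 (swap(5, 2)): [D, B, C, E, H, G, A, F]
After 6 (swap(3, 4)): [D, B, C, H, E, G, A, F]
After 7 (swap(3, 7)): [D, B, C, F, E, G, A, H]
After 8 (swap(6, 0)): [A, B, C, F, E, G, D, H]
After 9 (swap(3, 6)): [A, B, C, D, E, G, F, H]
After 10 (swap(5, 6)): [A, B, C, D, E, F, G, H]

Answer: yes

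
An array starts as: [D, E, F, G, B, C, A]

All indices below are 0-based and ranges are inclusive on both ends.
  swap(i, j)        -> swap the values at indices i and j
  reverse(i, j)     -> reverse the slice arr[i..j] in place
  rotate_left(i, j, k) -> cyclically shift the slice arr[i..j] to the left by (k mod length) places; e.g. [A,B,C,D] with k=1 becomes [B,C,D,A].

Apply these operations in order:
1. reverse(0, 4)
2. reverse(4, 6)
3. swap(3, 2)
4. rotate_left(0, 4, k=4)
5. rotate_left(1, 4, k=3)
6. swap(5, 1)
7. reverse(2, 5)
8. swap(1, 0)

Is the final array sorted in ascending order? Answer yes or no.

Answer: no

Derivation:
After 1 (reverse(0, 4)): [B, G, F, E, D, C, A]
After 2 (reverse(4, 6)): [B, G, F, E, A, C, D]
After 3 (swap(3, 2)): [B, G, E, F, A, C, D]
After 4 (rotate_left(0, 4, k=4)): [A, B, G, E, F, C, D]
After 5 (rotate_left(1, 4, k=3)): [A, F, B, G, E, C, D]
After 6 (swap(5, 1)): [A, C, B, G, E, F, D]
After 7 (reverse(2, 5)): [A, C, F, E, G, B, D]
After 8 (swap(1, 0)): [C, A, F, E, G, B, D]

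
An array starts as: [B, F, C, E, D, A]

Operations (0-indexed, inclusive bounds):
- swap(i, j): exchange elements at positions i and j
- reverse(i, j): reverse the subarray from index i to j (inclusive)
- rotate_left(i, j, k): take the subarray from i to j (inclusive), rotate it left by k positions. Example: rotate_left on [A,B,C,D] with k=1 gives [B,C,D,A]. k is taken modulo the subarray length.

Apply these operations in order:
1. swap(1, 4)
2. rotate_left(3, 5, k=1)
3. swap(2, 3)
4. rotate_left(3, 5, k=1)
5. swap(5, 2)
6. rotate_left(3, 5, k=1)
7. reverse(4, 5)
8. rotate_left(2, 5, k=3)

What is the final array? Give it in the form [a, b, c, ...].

After 1 (swap(1, 4)): [B, D, C, E, F, A]
After 2 (rotate_left(3, 5, k=1)): [B, D, C, F, A, E]
After 3 (swap(2, 3)): [B, D, F, C, A, E]
After 4 (rotate_left(3, 5, k=1)): [B, D, F, A, E, C]
After 5 (swap(5, 2)): [B, D, C, A, E, F]
After 6 (rotate_left(3, 5, k=1)): [B, D, C, E, F, A]
After 7 (reverse(4, 5)): [B, D, C, E, A, F]
After 8 (rotate_left(2, 5, k=3)): [B, D, F, C, E, A]

Answer: [B, D, F, C, E, A]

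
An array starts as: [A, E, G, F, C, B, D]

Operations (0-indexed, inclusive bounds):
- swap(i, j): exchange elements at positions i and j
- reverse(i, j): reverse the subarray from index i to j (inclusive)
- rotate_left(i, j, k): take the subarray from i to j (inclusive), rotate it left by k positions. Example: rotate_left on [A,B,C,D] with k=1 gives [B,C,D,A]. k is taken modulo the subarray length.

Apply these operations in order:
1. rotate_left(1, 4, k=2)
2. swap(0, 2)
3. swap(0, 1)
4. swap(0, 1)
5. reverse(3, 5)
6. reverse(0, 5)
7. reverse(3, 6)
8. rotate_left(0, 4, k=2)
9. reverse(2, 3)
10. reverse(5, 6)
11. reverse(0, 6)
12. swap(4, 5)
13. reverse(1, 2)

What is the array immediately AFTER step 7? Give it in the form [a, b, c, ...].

After 1 (rotate_left(1, 4, k=2)): [A, F, C, E, G, B, D]
After 2 (swap(0, 2)): [C, F, A, E, G, B, D]
After 3 (swap(0, 1)): [F, C, A, E, G, B, D]
After 4 (swap(0, 1)): [C, F, A, E, G, B, D]
After 5 (reverse(3, 5)): [C, F, A, B, G, E, D]
After 6 (reverse(0, 5)): [E, G, B, A, F, C, D]
After 7 (reverse(3, 6)): [E, G, B, D, C, F, A]

Answer: [E, G, B, D, C, F, A]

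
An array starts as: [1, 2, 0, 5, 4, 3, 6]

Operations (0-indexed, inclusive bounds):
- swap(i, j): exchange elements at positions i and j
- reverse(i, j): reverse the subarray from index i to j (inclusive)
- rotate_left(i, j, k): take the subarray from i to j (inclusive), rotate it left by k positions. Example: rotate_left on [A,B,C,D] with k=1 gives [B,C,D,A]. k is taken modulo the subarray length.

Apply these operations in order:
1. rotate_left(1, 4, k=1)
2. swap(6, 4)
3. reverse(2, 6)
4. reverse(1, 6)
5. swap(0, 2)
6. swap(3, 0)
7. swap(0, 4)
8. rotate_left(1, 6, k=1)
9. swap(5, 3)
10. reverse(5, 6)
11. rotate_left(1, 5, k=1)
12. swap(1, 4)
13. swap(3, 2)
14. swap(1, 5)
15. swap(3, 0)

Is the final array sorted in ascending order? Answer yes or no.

After 1 (rotate_left(1, 4, k=1)): [1, 0, 5, 4, 2, 3, 6]
After 2 (swap(6, 4)): [1, 0, 5, 4, 6, 3, 2]
After 3 (reverse(2, 6)): [1, 0, 2, 3, 6, 4, 5]
After 4 (reverse(1, 6)): [1, 5, 4, 6, 3, 2, 0]
After 5 (swap(0, 2)): [4, 5, 1, 6, 3, 2, 0]
After 6 (swap(3, 0)): [6, 5, 1, 4, 3, 2, 0]
After 7 (swap(0, 4)): [3, 5, 1, 4, 6, 2, 0]
After 8 (rotate_left(1, 6, k=1)): [3, 1, 4, 6, 2, 0, 5]
After 9 (swap(5, 3)): [3, 1, 4, 0, 2, 6, 5]
After 10 (reverse(5, 6)): [3, 1, 4, 0, 2, 5, 6]
After 11 (rotate_left(1, 5, k=1)): [3, 4, 0, 2, 5, 1, 6]
After 12 (swap(1, 4)): [3, 5, 0, 2, 4, 1, 6]
After 13 (swap(3, 2)): [3, 5, 2, 0, 4, 1, 6]
After 14 (swap(1, 5)): [3, 1, 2, 0, 4, 5, 6]
After 15 (swap(3, 0)): [0, 1, 2, 3, 4, 5, 6]

Answer: yes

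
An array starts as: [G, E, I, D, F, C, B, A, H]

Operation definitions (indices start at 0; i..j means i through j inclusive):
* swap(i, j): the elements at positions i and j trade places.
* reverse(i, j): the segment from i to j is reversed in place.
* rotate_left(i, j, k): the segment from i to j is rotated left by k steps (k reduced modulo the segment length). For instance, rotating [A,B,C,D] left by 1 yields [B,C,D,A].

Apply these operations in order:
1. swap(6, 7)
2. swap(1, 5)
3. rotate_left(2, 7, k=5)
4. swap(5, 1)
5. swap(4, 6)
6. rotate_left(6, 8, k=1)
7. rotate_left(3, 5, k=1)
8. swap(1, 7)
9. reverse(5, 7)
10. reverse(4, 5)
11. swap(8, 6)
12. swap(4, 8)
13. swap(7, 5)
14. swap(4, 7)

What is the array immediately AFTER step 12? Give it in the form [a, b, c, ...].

After 1 (swap(6, 7)): [G, E, I, D, F, C, A, B, H]
After 2 (swap(1, 5)): [G, C, I, D, F, E, A, B, H]
After 3 (rotate_left(2, 7, k=5)): [G, C, B, I, D, F, E, A, H]
After 4 (swap(5, 1)): [G, F, B, I, D, C, E, A, H]
After 5 (swap(4, 6)): [G, F, B, I, E, C, D, A, H]
After 6 (rotate_left(6, 8, k=1)): [G, F, B, I, E, C, A, H, D]
After 7 (rotate_left(3, 5, k=1)): [G, F, B, E, C, I, A, H, D]
After 8 (swap(1, 7)): [G, H, B, E, C, I, A, F, D]
After 9 (reverse(5, 7)): [G, H, B, E, C, F, A, I, D]
After 10 (reverse(4, 5)): [G, H, B, E, F, C, A, I, D]
After 11 (swap(8, 6)): [G, H, B, E, F, C, D, I, A]
After 12 (swap(4, 8)): [G, H, B, E, A, C, D, I, F]

Answer: [G, H, B, E, A, C, D, I, F]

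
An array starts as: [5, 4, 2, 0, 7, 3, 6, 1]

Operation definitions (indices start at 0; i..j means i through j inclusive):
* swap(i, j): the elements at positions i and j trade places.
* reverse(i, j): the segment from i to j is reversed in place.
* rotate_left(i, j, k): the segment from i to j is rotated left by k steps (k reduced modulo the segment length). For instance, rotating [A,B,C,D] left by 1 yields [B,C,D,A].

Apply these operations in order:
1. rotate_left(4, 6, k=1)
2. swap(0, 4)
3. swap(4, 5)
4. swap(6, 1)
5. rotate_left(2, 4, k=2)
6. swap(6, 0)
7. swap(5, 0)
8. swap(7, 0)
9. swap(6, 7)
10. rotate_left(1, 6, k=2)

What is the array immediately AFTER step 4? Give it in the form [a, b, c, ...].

Answer: [3, 7, 2, 0, 6, 5, 4, 1]

Derivation:
After 1 (rotate_left(4, 6, k=1)): [5, 4, 2, 0, 3, 6, 7, 1]
After 2 (swap(0, 4)): [3, 4, 2, 0, 5, 6, 7, 1]
After 3 (swap(4, 5)): [3, 4, 2, 0, 6, 5, 7, 1]
After 4 (swap(6, 1)): [3, 7, 2, 0, 6, 5, 4, 1]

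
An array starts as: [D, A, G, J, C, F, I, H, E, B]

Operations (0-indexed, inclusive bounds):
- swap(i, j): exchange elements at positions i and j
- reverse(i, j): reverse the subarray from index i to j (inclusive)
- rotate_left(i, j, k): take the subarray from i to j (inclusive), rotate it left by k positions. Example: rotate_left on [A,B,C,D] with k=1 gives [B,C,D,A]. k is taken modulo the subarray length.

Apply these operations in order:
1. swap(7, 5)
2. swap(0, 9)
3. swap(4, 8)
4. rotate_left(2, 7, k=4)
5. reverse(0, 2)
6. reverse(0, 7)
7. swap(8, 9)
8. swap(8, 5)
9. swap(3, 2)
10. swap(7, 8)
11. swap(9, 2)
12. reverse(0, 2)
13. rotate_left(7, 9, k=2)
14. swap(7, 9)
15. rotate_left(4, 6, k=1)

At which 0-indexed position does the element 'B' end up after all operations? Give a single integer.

Answer: 8

Derivation:
After 1 (swap(7, 5)): [D, A, G, J, C, H, I, F, E, B]
After 2 (swap(0, 9)): [B, A, G, J, C, H, I, F, E, D]
After 3 (swap(4, 8)): [B, A, G, J, E, H, I, F, C, D]
After 4 (rotate_left(2, 7, k=4)): [B, A, I, F, G, J, E, H, C, D]
After 5 (reverse(0, 2)): [I, A, B, F, G, J, E, H, C, D]
After 6 (reverse(0, 7)): [H, E, J, G, F, B, A, I, C, D]
After 7 (swap(8, 9)): [H, E, J, G, F, B, A, I, D, C]
After 8 (swap(8, 5)): [H, E, J, G, F, D, A, I, B, C]
After 9 (swap(3, 2)): [H, E, G, J, F, D, A, I, B, C]
After 10 (swap(7, 8)): [H, E, G, J, F, D, A, B, I, C]
After 11 (swap(9, 2)): [H, E, C, J, F, D, A, B, I, G]
After 12 (reverse(0, 2)): [C, E, H, J, F, D, A, B, I, G]
After 13 (rotate_left(7, 9, k=2)): [C, E, H, J, F, D, A, G, B, I]
After 14 (swap(7, 9)): [C, E, H, J, F, D, A, I, B, G]
After 15 (rotate_left(4, 6, k=1)): [C, E, H, J, D, A, F, I, B, G]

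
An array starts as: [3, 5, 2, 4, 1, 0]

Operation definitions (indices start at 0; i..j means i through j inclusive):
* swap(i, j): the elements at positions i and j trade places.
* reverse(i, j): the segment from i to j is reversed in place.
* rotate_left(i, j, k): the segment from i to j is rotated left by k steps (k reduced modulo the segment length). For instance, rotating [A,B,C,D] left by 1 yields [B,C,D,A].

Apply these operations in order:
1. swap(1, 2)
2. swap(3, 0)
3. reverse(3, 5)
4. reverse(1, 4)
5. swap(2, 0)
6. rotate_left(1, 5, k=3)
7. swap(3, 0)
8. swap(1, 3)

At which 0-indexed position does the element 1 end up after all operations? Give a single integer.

After 1 (swap(1, 2)): [3, 2, 5, 4, 1, 0]
After 2 (swap(3, 0)): [4, 2, 5, 3, 1, 0]
After 3 (reverse(3, 5)): [4, 2, 5, 0, 1, 3]
After 4 (reverse(1, 4)): [4, 1, 0, 5, 2, 3]
After 5 (swap(2, 0)): [0, 1, 4, 5, 2, 3]
After 6 (rotate_left(1, 5, k=3)): [0, 2, 3, 1, 4, 5]
After 7 (swap(3, 0)): [1, 2, 3, 0, 4, 5]
After 8 (swap(1, 3)): [1, 0, 3, 2, 4, 5]

Answer: 0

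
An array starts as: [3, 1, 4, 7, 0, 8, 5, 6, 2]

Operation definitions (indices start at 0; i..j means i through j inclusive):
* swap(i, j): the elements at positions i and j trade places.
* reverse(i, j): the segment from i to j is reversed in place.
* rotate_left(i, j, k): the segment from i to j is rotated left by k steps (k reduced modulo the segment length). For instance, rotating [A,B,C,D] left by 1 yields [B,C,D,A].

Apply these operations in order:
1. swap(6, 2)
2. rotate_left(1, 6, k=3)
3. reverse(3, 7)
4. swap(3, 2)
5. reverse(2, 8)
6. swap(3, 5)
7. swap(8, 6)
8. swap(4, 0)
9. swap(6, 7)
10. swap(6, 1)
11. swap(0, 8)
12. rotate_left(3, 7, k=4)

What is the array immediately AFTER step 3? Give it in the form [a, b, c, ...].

Answer: [3, 0, 8, 6, 7, 5, 1, 4, 2]

Derivation:
After 1 (swap(6, 2)): [3, 1, 5, 7, 0, 8, 4, 6, 2]
After 2 (rotate_left(1, 6, k=3)): [3, 0, 8, 4, 1, 5, 7, 6, 2]
After 3 (reverse(3, 7)): [3, 0, 8, 6, 7, 5, 1, 4, 2]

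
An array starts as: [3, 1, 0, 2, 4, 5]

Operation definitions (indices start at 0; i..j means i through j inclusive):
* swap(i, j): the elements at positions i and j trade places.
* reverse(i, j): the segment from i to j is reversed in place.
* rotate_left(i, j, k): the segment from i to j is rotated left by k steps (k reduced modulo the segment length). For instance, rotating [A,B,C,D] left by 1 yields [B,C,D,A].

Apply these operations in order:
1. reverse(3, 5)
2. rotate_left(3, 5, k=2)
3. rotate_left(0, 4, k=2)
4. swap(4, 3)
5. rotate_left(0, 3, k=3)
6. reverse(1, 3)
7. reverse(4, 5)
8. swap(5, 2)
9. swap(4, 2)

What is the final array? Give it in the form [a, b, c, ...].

After 1 (reverse(3, 5)): [3, 1, 0, 5, 4, 2]
After 2 (rotate_left(3, 5, k=2)): [3, 1, 0, 2, 5, 4]
After 3 (rotate_left(0, 4, k=2)): [0, 2, 5, 3, 1, 4]
After 4 (swap(4, 3)): [0, 2, 5, 1, 3, 4]
After 5 (rotate_left(0, 3, k=3)): [1, 0, 2, 5, 3, 4]
After 6 (reverse(1, 3)): [1, 5, 2, 0, 3, 4]
After 7 (reverse(4, 5)): [1, 5, 2, 0, 4, 3]
After 8 (swap(5, 2)): [1, 5, 3, 0, 4, 2]
After 9 (swap(4, 2)): [1, 5, 4, 0, 3, 2]

Answer: [1, 5, 4, 0, 3, 2]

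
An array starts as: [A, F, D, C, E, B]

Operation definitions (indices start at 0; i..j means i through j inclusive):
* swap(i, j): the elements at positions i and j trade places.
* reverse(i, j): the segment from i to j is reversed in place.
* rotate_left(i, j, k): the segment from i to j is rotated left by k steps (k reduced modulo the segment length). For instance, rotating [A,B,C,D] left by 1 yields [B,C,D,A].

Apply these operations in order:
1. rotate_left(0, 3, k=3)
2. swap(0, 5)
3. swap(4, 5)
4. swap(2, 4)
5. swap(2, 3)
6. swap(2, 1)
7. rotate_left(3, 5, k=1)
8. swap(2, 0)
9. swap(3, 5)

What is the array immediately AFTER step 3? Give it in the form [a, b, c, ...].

Answer: [B, A, F, D, C, E]

Derivation:
After 1 (rotate_left(0, 3, k=3)): [C, A, F, D, E, B]
After 2 (swap(0, 5)): [B, A, F, D, E, C]
After 3 (swap(4, 5)): [B, A, F, D, C, E]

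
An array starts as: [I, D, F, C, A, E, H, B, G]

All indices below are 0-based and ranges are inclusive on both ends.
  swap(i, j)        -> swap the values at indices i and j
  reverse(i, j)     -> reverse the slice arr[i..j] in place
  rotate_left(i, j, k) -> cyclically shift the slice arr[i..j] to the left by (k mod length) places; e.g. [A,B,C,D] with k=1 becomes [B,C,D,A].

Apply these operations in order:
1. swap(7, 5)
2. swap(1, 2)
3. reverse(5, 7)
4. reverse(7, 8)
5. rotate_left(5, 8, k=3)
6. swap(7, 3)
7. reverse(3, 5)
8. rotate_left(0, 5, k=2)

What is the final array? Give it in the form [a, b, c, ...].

Answer: [D, B, A, H, I, F, E, C, G]

Derivation:
After 1 (swap(7, 5)): [I, D, F, C, A, B, H, E, G]
After 2 (swap(1, 2)): [I, F, D, C, A, B, H, E, G]
After 3 (reverse(5, 7)): [I, F, D, C, A, E, H, B, G]
After 4 (reverse(7, 8)): [I, F, D, C, A, E, H, G, B]
After 5 (rotate_left(5, 8, k=3)): [I, F, D, C, A, B, E, H, G]
After 6 (swap(7, 3)): [I, F, D, H, A, B, E, C, G]
After 7 (reverse(3, 5)): [I, F, D, B, A, H, E, C, G]
After 8 (rotate_left(0, 5, k=2)): [D, B, A, H, I, F, E, C, G]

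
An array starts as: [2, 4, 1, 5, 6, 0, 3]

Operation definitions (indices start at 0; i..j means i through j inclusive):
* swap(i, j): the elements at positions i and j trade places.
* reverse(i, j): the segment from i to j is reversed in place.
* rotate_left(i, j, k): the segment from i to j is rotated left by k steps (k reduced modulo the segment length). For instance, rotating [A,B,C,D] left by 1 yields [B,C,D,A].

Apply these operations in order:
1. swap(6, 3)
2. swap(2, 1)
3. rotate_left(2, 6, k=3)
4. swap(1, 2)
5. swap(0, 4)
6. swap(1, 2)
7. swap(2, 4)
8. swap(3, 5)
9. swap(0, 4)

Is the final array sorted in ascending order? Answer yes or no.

After 1 (swap(6, 3)): [2, 4, 1, 3, 6, 0, 5]
After 2 (swap(2, 1)): [2, 1, 4, 3, 6, 0, 5]
After 3 (rotate_left(2, 6, k=3)): [2, 1, 0, 5, 4, 3, 6]
After 4 (swap(1, 2)): [2, 0, 1, 5, 4, 3, 6]
After 5 (swap(0, 4)): [4, 0, 1, 5, 2, 3, 6]
After 6 (swap(1, 2)): [4, 1, 0, 5, 2, 3, 6]
After 7 (swap(2, 4)): [4, 1, 2, 5, 0, 3, 6]
After 8 (swap(3, 5)): [4, 1, 2, 3, 0, 5, 6]
After 9 (swap(0, 4)): [0, 1, 2, 3, 4, 5, 6]

Answer: yes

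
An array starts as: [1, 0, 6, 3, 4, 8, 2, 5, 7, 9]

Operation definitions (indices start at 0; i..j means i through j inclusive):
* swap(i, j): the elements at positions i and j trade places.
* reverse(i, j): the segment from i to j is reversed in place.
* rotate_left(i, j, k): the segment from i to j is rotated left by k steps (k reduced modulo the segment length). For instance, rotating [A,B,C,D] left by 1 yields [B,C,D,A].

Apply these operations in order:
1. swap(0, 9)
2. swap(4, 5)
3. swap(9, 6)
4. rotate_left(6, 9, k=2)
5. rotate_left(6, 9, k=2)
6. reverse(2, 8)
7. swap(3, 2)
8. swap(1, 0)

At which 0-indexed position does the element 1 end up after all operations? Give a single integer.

After 1 (swap(0, 9)): [9, 0, 6, 3, 4, 8, 2, 5, 7, 1]
After 2 (swap(4, 5)): [9, 0, 6, 3, 8, 4, 2, 5, 7, 1]
After 3 (swap(9, 6)): [9, 0, 6, 3, 8, 4, 1, 5, 7, 2]
After 4 (rotate_left(6, 9, k=2)): [9, 0, 6, 3, 8, 4, 7, 2, 1, 5]
After 5 (rotate_left(6, 9, k=2)): [9, 0, 6, 3, 8, 4, 1, 5, 7, 2]
After 6 (reverse(2, 8)): [9, 0, 7, 5, 1, 4, 8, 3, 6, 2]
After 7 (swap(3, 2)): [9, 0, 5, 7, 1, 4, 8, 3, 6, 2]
After 8 (swap(1, 0)): [0, 9, 5, 7, 1, 4, 8, 3, 6, 2]

Answer: 4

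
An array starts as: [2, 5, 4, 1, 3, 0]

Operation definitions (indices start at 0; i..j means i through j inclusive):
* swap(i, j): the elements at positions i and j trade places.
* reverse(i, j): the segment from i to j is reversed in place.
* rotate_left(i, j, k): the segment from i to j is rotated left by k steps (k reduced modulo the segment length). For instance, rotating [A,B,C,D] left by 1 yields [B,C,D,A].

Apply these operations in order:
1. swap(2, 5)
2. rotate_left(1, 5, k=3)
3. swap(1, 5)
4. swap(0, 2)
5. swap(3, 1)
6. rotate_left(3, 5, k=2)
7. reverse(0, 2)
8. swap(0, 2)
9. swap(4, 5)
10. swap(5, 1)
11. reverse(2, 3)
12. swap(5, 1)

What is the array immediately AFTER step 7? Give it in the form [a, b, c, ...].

After 1 (swap(2, 5)): [2, 5, 0, 1, 3, 4]
After 2 (rotate_left(1, 5, k=3)): [2, 3, 4, 5, 0, 1]
After 3 (swap(1, 5)): [2, 1, 4, 5, 0, 3]
After 4 (swap(0, 2)): [4, 1, 2, 5, 0, 3]
After 5 (swap(3, 1)): [4, 5, 2, 1, 0, 3]
After 6 (rotate_left(3, 5, k=2)): [4, 5, 2, 3, 1, 0]
After 7 (reverse(0, 2)): [2, 5, 4, 3, 1, 0]

Answer: [2, 5, 4, 3, 1, 0]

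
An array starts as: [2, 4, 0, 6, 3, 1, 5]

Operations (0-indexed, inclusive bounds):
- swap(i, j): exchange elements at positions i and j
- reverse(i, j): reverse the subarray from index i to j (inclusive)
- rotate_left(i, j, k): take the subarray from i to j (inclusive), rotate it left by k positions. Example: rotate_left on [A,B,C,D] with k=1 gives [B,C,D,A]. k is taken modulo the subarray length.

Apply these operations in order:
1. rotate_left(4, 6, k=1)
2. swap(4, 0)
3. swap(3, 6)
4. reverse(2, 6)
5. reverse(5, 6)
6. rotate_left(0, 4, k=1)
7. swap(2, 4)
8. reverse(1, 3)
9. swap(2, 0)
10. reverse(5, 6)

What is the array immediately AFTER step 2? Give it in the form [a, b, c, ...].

Answer: [1, 4, 0, 6, 2, 5, 3]

Derivation:
After 1 (rotate_left(4, 6, k=1)): [2, 4, 0, 6, 1, 5, 3]
After 2 (swap(4, 0)): [1, 4, 0, 6, 2, 5, 3]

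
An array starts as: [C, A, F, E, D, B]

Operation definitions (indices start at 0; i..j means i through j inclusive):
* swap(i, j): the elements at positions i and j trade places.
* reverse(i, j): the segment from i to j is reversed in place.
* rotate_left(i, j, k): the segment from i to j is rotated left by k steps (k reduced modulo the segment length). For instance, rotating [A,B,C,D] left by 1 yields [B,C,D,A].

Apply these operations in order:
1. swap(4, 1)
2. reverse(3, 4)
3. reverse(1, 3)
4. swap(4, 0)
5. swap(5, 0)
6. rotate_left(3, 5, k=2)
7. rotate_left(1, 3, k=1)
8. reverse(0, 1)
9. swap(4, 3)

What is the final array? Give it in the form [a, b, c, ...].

Answer: [F, B, E, D, A, C]

Derivation:
After 1 (swap(4, 1)): [C, D, F, E, A, B]
After 2 (reverse(3, 4)): [C, D, F, A, E, B]
After 3 (reverse(1, 3)): [C, A, F, D, E, B]
After 4 (swap(4, 0)): [E, A, F, D, C, B]
After 5 (swap(5, 0)): [B, A, F, D, C, E]
After 6 (rotate_left(3, 5, k=2)): [B, A, F, E, D, C]
After 7 (rotate_left(1, 3, k=1)): [B, F, E, A, D, C]
After 8 (reverse(0, 1)): [F, B, E, A, D, C]
After 9 (swap(4, 3)): [F, B, E, D, A, C]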